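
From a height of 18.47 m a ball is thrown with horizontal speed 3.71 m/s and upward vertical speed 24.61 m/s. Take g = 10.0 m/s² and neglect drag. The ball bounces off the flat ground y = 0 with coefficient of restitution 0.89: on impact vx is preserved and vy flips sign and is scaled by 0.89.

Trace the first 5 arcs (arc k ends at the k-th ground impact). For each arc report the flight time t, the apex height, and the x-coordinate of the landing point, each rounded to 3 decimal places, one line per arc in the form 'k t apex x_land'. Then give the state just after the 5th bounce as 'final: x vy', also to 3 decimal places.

Arc 1: start y=18.470, vy=24.610 → t=5.584, apex=48.753, x_land=20.715, impact vy=-31.226
  bounce: vy ← 0.89·31.226 = 27.791
Arc 2: start y=0.000, vy=27.791 → t=5.558, apex=38.617, x_land=41.336, impact vy=-27.791
  bounce: vy ← 0.89·27.791 = 24.734
Arc 3: start y=0.000, vy=24.734 → t=4.947, apex=30.588, x_land=59.689, impact vy=-24.734
  bounce: vy ← 0.89·24.734 = 22.013
Arc 4: start y=0.000, vy=22.013 → t=4.403, apex=24.229, x_land=76.022, impact vy=-22.013
  bounce: vy ← 0.89·22.013 = 19.592
Arc 5: start y=0.000, vy=19.592 → t=3.918, apex=19.192, x_land=90.560, impact vy=-19.592
  bounce: vy ← 0.89·19.592 = 17.437

1 5.584 48.753 20.715
2 5.558 38.617 41.336
3 4.947 30.588 59.689
4 4.403 24.229 76.022
5 3.918 19.192 90.560
final: 90.560 17.437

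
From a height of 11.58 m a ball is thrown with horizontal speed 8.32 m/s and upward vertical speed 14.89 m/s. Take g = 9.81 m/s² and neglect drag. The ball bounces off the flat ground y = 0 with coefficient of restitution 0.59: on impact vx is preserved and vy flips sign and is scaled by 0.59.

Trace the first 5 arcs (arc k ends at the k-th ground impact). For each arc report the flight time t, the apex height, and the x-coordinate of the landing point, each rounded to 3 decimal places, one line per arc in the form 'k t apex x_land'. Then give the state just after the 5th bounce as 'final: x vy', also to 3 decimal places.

1 3.678 22.880 30.598
2 2.549 7.965 51.802
3 1.504 2.772 64.312
4 0.887 0.965 71.693
5 0.523 0.336 76.048
final: 76.048 1.515

Arc 1: start y=11.580, vy=14.890 → t=3.678, apex=22.880, x_land=30.598, impact vy=-21.188
  bounce: vy ← 0.59·21.188 = 12.501
Arc 2: start y=0.000, vy=12.501 → t=2.549, apex=7.965, x_land=51.802, impact vy=-12.501
  bounce: vy ← 0.59·12.501 = 7.375
Arc 3: start y=0.000, vy=7.375 → t=1.504, apex=2.772, x_land=64.312, impact vy=-7.375
  bounce: vy ← 0.59·7.375 = 4.351
Arc 4: start y=0.000, vy=4.351 → t=0.887, apex=0.965, x_land=71.693, impact vy=-4.351
  bounce: vy ← 0.59·4.351 = 2.567
Arc 5: start y=0.000, vy=2.567 → t=0.523, apex=0.336, x_land=76.048, impact vy=-2.567
  bounce: vy ← 0.59·2.567 = 1.515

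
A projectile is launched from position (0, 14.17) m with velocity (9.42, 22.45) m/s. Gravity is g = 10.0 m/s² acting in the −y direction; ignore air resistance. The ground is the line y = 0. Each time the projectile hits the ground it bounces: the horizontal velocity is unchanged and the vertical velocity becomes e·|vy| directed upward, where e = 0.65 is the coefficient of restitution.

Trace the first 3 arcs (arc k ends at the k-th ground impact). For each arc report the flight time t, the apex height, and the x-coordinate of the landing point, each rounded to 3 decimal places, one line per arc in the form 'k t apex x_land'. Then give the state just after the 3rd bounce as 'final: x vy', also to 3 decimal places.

1 5.051 39.370 47.581
2 3.648 16.634 81.944
3 2.371 7.028 104.280
final: 104.280 7.706

Arc 1: start y=14.170, vy=22.450 → t=5.051, apex=39.370, x_land=47.581, impact vy=-28.061
  bounce: vy ← 0.65·28.061 = 18.239
Arc 2: start y=0.000, vy=18.239 → t=3.648, apex=16.634, x_land=81.944, impact vy=-18.239
  bounce: vy ← 0.65·18.239 = 11.856
Arc 3: start y=0.000, vy=11.856 → t=2.371, apex=7.028, x_land=104.280, impact vy=-11.856
  bounce: vy ← 0.65·11.856 = 7.706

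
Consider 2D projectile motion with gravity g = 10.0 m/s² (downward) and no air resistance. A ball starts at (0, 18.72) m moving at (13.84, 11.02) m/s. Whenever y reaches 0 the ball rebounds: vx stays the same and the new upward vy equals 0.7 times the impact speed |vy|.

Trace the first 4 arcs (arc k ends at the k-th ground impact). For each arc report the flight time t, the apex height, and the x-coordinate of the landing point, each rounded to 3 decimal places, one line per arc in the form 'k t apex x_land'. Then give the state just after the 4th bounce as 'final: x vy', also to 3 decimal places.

Arc 1: start y=18.720, vy=11.020 → t=3.329, apex=24.792, x_land=46.070, impact vy=-22.267
  bounce: vy ← 0.7·22.267 = 15.587
Arc 2: start y=0.000, vy=15.587 → t=3.117, apex=12.148, x_land=89.215, impact vy=-15.587
  bounce: vy ← 0.7·15.587 = 10.911
Arc 3: start y=0.000, vy=10.911 → t=2.182, apex=5.953, x_land=119.417, impact vy=-10.911
  bounce: vy ← 0.7·10.911 = 7.638
Arc 4: start y=0.000, vy=7.638 → t=1.528, apex=2.917, x_land=140.558, impact vy=-7.638
  bounce: vy ← 0.7·7.638 = 5.346

1 3.329 24.792 46.070
2 3.117 12.148 89.215
3 2.182 5.953 119.417
4 1.528 2.917 140.558
final: 140.558 5.346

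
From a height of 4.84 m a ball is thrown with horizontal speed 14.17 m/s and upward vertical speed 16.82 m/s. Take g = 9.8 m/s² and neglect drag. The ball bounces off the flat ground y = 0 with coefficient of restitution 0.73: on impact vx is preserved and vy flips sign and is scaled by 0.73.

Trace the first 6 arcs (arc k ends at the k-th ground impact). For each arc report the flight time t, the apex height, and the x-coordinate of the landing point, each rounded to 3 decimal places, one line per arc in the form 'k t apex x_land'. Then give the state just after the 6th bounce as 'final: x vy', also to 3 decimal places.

Arc 1: start y=4.840, vy=16.820 → t=3.700, apex=19.274, x_land=52.424, impact vy=-19.436
  bounce: vy ← 0.73·19.436 = 14.189
Arc 2: start y=0.000, vy=14.189 → t=2.896, apex=10.271, x_land=93.455, impact vy=-14.189
  bounce: vy ← 0.73·14.189 = 10.358
Arc 3: start y=0.000, vy=10.358 → t=2.114, apex=5.474, x_land=123.408, impact vy=-10.358
  bounce: vy ← 0.73·10.358 = 7.561
Arc 4: start y=0.000, vy=7.561 → t=1.543, apex=2.917, x_land=145.273, impact vy=-7.561
  bounce: vy ← 0.73·7.561 = 5.520
Arc 5: start y=0.000, vy=5.520 → t=1.126, apex=1.554, x_land=161.235, impact vy=-5.520
  bounce: vy ← 0.73·5.520 = 4.029
Arc 6: start y=0.000, vy=4.029 → t=0.822, apex=0.828, x_land=172.887, impact vy=-4.029
  bounce: vy ← 0.73·4.029 = 2.941

1 3.700 19.274 52.424
2 2.896 10.271 93.455
3 2.114 5.474 123.408
4 1.543 2.917 145.273
5 1.126 1.554 161.235
6 0.822 0.828 172.887
final: 172.887 2.941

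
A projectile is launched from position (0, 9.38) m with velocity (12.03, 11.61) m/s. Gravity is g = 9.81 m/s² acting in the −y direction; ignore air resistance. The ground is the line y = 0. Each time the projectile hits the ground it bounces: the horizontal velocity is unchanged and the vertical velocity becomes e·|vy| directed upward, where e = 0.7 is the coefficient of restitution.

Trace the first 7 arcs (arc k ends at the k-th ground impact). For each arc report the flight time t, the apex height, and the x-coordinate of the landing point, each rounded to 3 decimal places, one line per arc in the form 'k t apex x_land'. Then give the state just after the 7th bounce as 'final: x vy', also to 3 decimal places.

Arc 1: start y=9.380, vy=11.610 → t=3.004, apex=16.250, x_land=36.134, impact vy=-17.856
  bounce: vy ← 0.7·17.856 = 12.499
Arc 2: start y=0.000, vy=12.499 → t=2.548, apex=7.963, x_land=66.789, impact vy=-12.499
  bounce: vy ← 0.7·12.499 = 8.749
Arc 3: start y=0.000, vy=8.749 → t=1.784, apex=3.902, x_land=88.247, impact vy=-8.749
  bounce: vy ← 0.7·8.749 = 6.125
Arc 4: start y=0.000, vy=6.125 → t=1.249, apex=1.912, x_land=103.268, impact vy=-6.125
  bounce: vy ← 0.7·6.125 = 4.287
Arc 5: start y=0.000, vy=4.287 → t=0.874, apex=0.937, x_land=113.783, impact vy=-4.287
  bounce: vy ← 0.7·4.287 = 3.001
Arc 6: start y=0.000, vy=3.001 → t=0.612, apex=0.459, x_land=121.143, impact vy=-3.001
  bounce: vy ← 0.7·3.001 = 2.101
Arc 7: start y=0.000, vy=2.101 → t=0.428, apex=0.225, x_land=126.296, impact vy=-2.101
  bounce: vy ← 0.7·2.101 = 1.470

1 3.004 16.250 36.134
2 2.548 7.963 66.789
3 1.784 3.902 88.247
4 1.249 1.912 103.268
5 0.874 0.937 113.783
6 0.612 0.459 121.143
7 0.428 0.225 126.296
final: 126.296 1.470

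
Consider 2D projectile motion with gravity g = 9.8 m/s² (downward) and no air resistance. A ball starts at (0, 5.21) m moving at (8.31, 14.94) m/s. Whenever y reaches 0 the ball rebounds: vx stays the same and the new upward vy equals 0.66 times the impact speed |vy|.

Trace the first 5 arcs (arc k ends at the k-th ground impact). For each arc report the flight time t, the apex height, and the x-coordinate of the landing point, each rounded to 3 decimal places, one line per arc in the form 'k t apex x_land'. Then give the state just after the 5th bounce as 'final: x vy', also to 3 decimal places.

Arc 1: start y=5.210, vy=14.940 → t=3.365, apex=16.598, x_land=27.963, impact vy=-18.037
  bounce: vy ← 0.66·18.037 = 11.904
Arc 2: start y=0.000, vy=11.904 → t=2.429, apex=7.230, x_land=48.151, impact vy=-11.904
  bounce: vy ← 0.66·11.904 = 7.857
Arc 3: start y=0.000, vy=7.857 → t=1.603, apex=3.149, x_land=61.476, impact vy=-7.857
  bounce: vy ← 0.66·7.857 = 5.185
Arc 4: start y=0.000, vy=5.185 → t=1.058, apex=1.372, x_land=70.270, impact vy=-5.185
  bounce: vy ← 0.66·5.185 = 3.422
Arc 5: start y=0.000, vy=3.422 → t=0.698, apex=0.598, x_land=76.074, impact vy=-3.422
  bounce: vy ← 0.66·3.422 = 2.259

1 3.365 16.598 27.963
2 2.429 7.230 48.151
3 1.603 3.149 61.476
4 1.058 1.372 70.270
5 0.698 0.598 76.074
final: 76.074 2.259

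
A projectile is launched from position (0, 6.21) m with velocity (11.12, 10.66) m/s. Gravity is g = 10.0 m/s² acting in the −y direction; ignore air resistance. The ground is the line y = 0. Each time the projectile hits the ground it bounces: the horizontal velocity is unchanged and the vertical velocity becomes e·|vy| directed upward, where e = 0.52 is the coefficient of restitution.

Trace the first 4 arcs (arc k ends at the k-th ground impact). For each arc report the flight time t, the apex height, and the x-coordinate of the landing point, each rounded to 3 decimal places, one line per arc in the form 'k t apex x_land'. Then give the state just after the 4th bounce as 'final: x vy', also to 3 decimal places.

1 2.608 11.892 29.003
2 1.604 3.216 46.838
3 0.834 0.869 56.113
4 0.434 0.235 60.935
final: 60.935 1.128

Arc 1: start y=6.210, vy=10.660 → t=2.608, apex=11.892, x_land=29.003, impact vy=-15.422
  bounce: vy ← 0.52·15.422 = 8.019
Arc 2: start y=0.000, vy=8.019 → t=1.604, apex=3.216, x_land=46.838, impact vy=-8.019
  bounce: vy ← 0.52·8.019 = 4.170
Arc 3: start y=0.000, vy=4.170 → t=0.834, apex=0.869, x_land=56.113, impact vy=-4.170
  bounce: vy ← 0.52·4.170 = 2.168
Arc 4: start y=0.000, vy=2.168 → t=0.434, apex=0.235, x_land=60.935, impact vy=-2.168
  bounce: vy ← 0.52·2.168 = 1.128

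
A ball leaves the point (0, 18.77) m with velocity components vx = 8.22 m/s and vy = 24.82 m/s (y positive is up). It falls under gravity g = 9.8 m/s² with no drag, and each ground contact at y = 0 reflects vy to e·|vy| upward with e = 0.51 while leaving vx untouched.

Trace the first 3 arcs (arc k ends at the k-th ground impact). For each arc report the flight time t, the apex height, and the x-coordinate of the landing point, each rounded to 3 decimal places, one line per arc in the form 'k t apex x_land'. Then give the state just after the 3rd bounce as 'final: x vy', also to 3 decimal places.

1 5.733 50.200 47.129
2 3.265 13.057 73.965
3 1.665 3.396 87.652
final: 87.652 4.161

Arc 1: start y=18.770, vy=24.820 → t=5.733, apex=50.200, x_land=47.129, impact vy=-31.368
  bounce: vy ← 0.51·31.368 = 15.997
Arc 2: start y=0.000, vy=15.997 → t=3.265, apex=13.057, x_land=73.965, impact vy=-15.997
  bounce: vy ← 0.51·15.997 = 8.159
Arc 3: start y=0.000, vy=8.159 → t=1.665, apex=3.396, x_land=87.652, impact vy=-8.159
  bounce: vy ← 0.51·8.159 = 4.161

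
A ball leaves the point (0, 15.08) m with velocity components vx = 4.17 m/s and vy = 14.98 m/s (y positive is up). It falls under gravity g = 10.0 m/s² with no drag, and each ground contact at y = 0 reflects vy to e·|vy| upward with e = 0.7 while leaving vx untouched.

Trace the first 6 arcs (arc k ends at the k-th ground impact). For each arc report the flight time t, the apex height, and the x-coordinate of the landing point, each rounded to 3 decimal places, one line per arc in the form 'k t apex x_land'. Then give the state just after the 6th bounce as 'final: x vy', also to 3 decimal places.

1 3.791 26.300 15.810
2 3.211 12.887 29.200
3 2.248 6.315 38.572
4 1.573 3.094 45.133
5 1.101 1.516 49.725
6 0.771 0.743 52.940
final: 52.940 2.698

Arc 1: start y=15.080, vy=14.980 → t=3.791, apex=26.300, x_land=15.810, impact vy=-22.935
  bounce: vy ← 0.7·22.935 = 16.054
Arc 2: start y=0.000, vy=16.054 → t=3.211, apex=12.887, x_land=29.200, impact vy=-16.054
  bounce: vy ← 0.7·16.054 = 11.238
Arc 3: start y=0.000, vy=11.238 → t=2.248, apex=6.315, x_land=38.572, impact vy=-11.238
  bounce: vy ← 0.7·11.238 = 7.867
Arc 4: start y=0.000, vy=7.867 → t=1.573, apex=3.094, x_land=45.133, impact vy=-7.867
  bounce: vy ← 0.7·7.867 = 5.507
Arc 5: start y=0.000, vy=5.507 → t=1.101, apex=1.516, x_land=49.725, impact vy=-5.507
  bounce: vy ← 0.7·5.507 = 3.855
Arc 6: start y=0.000, vy=3.855 → t=0.771, apex=0.743, x_land=52.940, impact vy=-3.855
  bounce: vy ← 0.7·3.855 = 2.698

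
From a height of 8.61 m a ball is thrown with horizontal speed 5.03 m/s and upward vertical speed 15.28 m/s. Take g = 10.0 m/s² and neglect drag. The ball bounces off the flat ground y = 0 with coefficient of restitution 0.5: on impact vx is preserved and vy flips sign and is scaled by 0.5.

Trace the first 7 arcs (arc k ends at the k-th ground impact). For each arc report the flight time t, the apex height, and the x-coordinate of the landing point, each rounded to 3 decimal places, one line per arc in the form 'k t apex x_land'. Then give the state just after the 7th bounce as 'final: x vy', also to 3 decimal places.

1 3.542 20.284 17.817
2 2.014 5.071 27.948
3 1.007 1.268 33.014
4 0.504 0.317 35.547
5 0.252 0.079 36.813
6 0.126 0.020 37.446
7 0.063 0.005 37.763
final: 37.763 0.157

Arc 1: start y=8.610, vy=15.280 → t=3.542, apex=20.284, x_land=17.817, impact vy=-20.141
  bounce: vy ← 0.5·20.141 = 10.071
Arc 2: start y=0.000, vy=10.071 → t=2.014, apex=5.071, x_land=27.948, impact vy=-10.071
  bounce: vy ← 0.5·10.071 = 5.035
Arc 3: start y=0.000, vy=5.035 → t=1.007, apex=1.268, x_land=33.014, impact vy=-5.035
  bounce: vy ← 0.5·5.035 = 2.518
Arc 4: start y=0.000, vy=2.518 → t=0.504, apex=0.317, x_land=35.547, impact vy=-2.518
  bounce: vy ← 0.5·2.518 = 1.259
Arc 5: start y=0.000, vy=1.259 → t=0.252, apex=0.079, x_land=36.813, impact vy=-1.259
  bounce: vy ← 0.5·1.259 = 0.629
Arc 6: start y=0.000, vy=0.629 → t=0.126, apex=0.020, x_land=37.446, impact vy=-0.629
  bounce: vy ← 0.5·0.629 = 0.315
Arc 7: start y=0.000, vy=0.315 → t=0.063, apex=0.005, x_land=37.763, impact vy=-0.315
  bounce: vy ← 0.5·0.315 = 0.157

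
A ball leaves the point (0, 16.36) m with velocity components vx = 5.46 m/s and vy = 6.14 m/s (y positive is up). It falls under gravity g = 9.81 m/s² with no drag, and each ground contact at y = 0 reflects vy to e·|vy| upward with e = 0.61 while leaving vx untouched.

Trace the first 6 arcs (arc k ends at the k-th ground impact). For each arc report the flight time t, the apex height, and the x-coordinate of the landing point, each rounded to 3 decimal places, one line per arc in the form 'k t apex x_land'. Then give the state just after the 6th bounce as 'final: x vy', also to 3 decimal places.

Arc 1: start y=16.360, vy=6.140 → t=2.556, apex=18.281, x_land=13.958, impact vy=-18.939
  bounce: vy ← 0.61·18.939 = 11.553
Arc 2: start y=0.000, vy=11.553 → t=2.355, apex=6.803, x_land=26.818, impact vy=-11.553
  bounce: vy ← 0.61·11.553 = 7.047
Arc 3: start y=0.000, vy=7.047 → t=1.437, apex=2.531, x_land=34.663, impact vy=-7.047
  bounce: vy ← 0.61·7.047 = 4.299
Arc 4: start y=0.000, vy=4.299 → t=0.876, apex=0.942, x_land=39.448, impact vy=-4.299
  bounce: vy ← 0.61·4.299 = 2.622
Arc 5: start y=0.000, vy=2.622 → t=0.535, apex=0.350, x_land=42.367, impact vy=-2.622
  bounce: vy ← 0.61·2.622 = 1.600
Arc 6: start y=0.000, vy=1.600 → t=0.326, apex=0.130, x_land=44.148, impact vy=-1.600
  bounce: vy ← 0.61·1.600 = 0.976

1 2.556 18.281 13.958
2 2.355 6.803 26.818
3 1.437 2.531 34.663
4 0.876 0.942 39.448
5 0.535 0.350 42.367
6 0.326 0.130 44.148
final: 44.148 0.976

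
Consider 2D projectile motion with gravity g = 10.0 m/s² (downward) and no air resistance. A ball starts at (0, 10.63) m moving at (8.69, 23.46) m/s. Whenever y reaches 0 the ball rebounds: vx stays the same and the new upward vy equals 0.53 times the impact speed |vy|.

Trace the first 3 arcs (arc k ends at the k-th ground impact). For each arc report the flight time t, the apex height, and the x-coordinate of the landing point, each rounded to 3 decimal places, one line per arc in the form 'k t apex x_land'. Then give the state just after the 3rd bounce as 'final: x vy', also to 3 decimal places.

1 5.108 38.149 44.390
2 2.928 10.716 69.834
3 1.552 3.010 83.319
final: 83.319 4.112

Arc 1: start y=10.630, vy=23.460 → t=5.108, apex=38.149, x_land=44.390, impact vy=-27.622
  bounce: vy ← 0.53·27.622 = 14.640
Arc 2: start y=0.000, vy=14.640 → t=2.928, apex=10.716, x_land=69.834, impact vy=-14.640
  bounce: vy ← 0.53·14.640 = 7.759
Arc 3: start y=0.000, vy=7.759 → t=1.552, apex=3.010, x_land=83.319, impact vy=-7.759
  bounce: vy ← 0.53·7.759 = 4.112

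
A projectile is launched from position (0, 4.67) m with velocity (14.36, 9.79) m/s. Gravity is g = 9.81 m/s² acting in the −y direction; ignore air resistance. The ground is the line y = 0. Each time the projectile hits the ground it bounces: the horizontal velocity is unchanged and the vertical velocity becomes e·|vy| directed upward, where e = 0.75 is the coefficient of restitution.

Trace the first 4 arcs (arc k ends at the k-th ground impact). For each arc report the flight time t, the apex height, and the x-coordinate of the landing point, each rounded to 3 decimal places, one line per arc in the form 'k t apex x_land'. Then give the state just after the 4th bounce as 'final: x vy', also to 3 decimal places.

1 2.394 9.555 34.373
2 2.094 5.375 64.437
3 1.570 3.023 86.985
4 1.178 1.701 103.895
final: 103.895 4.332

Arc 1: start y=4.670, vy=9.790 → t=2.394, apex=9.555, x_land=34.373, impact vy=-13.692
  bounce: vy ← 0.75·13.692 = 10.269
Arc 2: start y=0.000, vy=10.269 → t=2.094, apex=5.375, x_land=64.437, impact vy=-10.269
  bounce: vy ← 0.75·10.269 = 7.702
Arc 3: start y=0.000, vy=7.702 → t=1.570, apex=3.023, x_land=86.985, impact vy=-7.702
  bounce: vy ← 0.75·7.702 = 5.776
Arc 4: start y=0.000, vy=5.776 → t=1.178, apex=1.701, x_land=103.895, impact vy=-5.776
  bounce: vy ← 0.75·5.776 = 4.332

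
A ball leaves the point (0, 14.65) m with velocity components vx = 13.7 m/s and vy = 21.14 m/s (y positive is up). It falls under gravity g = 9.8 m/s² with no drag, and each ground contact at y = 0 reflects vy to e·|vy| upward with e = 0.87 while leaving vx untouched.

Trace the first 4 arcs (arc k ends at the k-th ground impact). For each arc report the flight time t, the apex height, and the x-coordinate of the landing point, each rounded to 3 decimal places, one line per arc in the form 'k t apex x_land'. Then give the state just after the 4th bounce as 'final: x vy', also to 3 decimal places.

Arc 1: start y=14.650, vy=21.140 → t=4.922, apex=37.451, x_land=67.428, impact vy=-27.093
  bounce: vy ← 0.87·27.093 = 23.571
Arc 2: start y=0.000, vy=23.571 → t=4.810, apex=28.347, x_land=133.331, impact vy=-23.571
  bounce: vy ← 0.87·23.571 = 20.507
Arc 3: start y=0.000, vy=20.507 → t=4.185, apex=21.456, x_land=190.666, impact vy=-20.507
  bounce: vy ← 0.87·20.507 = 17.841
Arc 4: start y=0.000, vy=17.841 → t=3.641, apex=16.240, x_land=240.548, impact vy=-17.841
  bounce: vy ← 0.87·17.841 = 15.522

1 4.922 37.451 67.428
2 4.810 28.347 133.331
3 4.185 21.456 190.666
4 3.641 16.240 240.548
final: 240.548 15.522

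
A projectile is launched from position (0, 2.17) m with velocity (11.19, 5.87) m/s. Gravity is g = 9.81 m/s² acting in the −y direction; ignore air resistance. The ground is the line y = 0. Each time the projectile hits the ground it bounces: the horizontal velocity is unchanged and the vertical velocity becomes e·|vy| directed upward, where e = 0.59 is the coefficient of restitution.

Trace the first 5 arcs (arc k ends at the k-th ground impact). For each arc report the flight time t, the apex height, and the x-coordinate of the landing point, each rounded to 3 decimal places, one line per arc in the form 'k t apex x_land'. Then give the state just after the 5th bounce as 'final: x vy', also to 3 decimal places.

1 1.493 3.926 16.707
2 1.056 1.367 28.521
3 0.623 0.476 35.491
4 0.367 0.166 39.603
5 0.217 0.058 42.029
final: 42.029 0.627

Arc 1: start y=2.170, vy=5.870 → t=1.493, apex=3.926, x_land=16.707, impact vy=-8.777
  bounce: vy ← 0.59·8.777 = 5.178
Arc 2: start y=0.000, vy=5.178 → t=1.056, apex=1.367, x_land=28.521, impact vy=-5.178
  bounce: vy ← 0.59·5.178 = 3.055
Arc 3: start y=0.000, vy=3.055 → t=0.623, apex=0.476, x_land=35.491, impact vy=-3.055
  bounce: vy ← 0.59·3.055 = 1.803
Arc 4: start y=0.000, vy=1.803 → t=0.367, apex=0.166, x_land=39.603, impact vy=-1.803
  bounce: vy ← 0.59·1.803 = 1.064
Arc 5: start y=0.000, vy=1.064 → t=0.217, apex=0.058, x_land=42.029, impact vy=-1.064
  bounce: vy ← 0.59·1.064 = 0.627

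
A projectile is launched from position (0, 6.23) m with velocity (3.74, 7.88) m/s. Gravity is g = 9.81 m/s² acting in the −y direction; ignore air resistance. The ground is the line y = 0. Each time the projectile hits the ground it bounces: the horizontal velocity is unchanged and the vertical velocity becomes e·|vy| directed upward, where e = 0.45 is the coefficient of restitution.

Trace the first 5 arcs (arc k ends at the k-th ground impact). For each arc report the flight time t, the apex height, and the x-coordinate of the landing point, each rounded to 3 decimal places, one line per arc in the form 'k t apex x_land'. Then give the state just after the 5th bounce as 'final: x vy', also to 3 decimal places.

1 2.187 9.395 8.180
2 1.246 1.902 12.839
3 0.561 0.385 14.935
4 0.252 0.078 15.878
5 0.114 0.016 16.303
final: 16.303 0.251

Arc 1: start y=6.230, vy=7.880 → t=2.187, apex=9.395, x_land=8.180, impact vy=-13.577
  bounce: vy ← 0.45·13.577 = 6.110
Arc 2: start y=0.000, vy=6.110 → t=1.246, apex=1.902, x_land=12.839, impact vy=-6.110
  bounce: vy ← 0.45·6.110 = 2.749
Arc 3: start y=0.000, vy=2.749 → t=0.561, apex=0.385, x_land=14.935, impact vy=-2.749
  bounce: vy ← 0.45·2.749 = 1.237
Arc 4: start y=0.000, vy=1.237 → t=0.252, apex=0.078, x_land=15.878, impact vy=-1.237
  bounce: vy ← 0.45·1.237 = 0.557
Arc 5: start y=0.000, vy=0.557 → t=0.114, apex=0.016, x_land=16.303, impact vy=-0.557
  bounce: vy ← 0.45·0.557 = 0.251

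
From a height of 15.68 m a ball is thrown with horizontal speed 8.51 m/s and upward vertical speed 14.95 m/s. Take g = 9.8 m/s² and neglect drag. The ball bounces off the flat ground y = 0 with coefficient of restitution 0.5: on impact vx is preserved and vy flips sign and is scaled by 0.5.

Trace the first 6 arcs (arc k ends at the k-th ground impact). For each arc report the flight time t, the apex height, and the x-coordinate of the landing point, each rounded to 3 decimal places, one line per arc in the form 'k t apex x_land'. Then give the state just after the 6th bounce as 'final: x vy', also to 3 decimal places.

1 3.877 27.083 32.989
2 2.351 6.771 52.996
3 1.175 1.693 63.000
4 0.588 0.423 68.001
5 0.294 0.106 70.502
6 0.147 0.026 71.753
final: 71.753 0.360

Arc 1: start y=15.680, vy=14.950 → t=3.877, apex=27.083, x_land=32.989, impact vy=-23.040
  bounce: vy ← 0.5·23.040 = 11.520
Arc 2: start y=0.000, vy=11.520 → t=2.351, apex=6.771, x_land=52.996, impact vy=-11.520
  bounce: vy ← 0.5·11.520 = 5.760
Arc 3: start y=0.000, vy=5.760 → t=1.175, apex=1.693, x_land=63.000, impact vy=-5.760
  bounce: vy ← 0.5·5.760 = 2.880
Arc 4: start y=0.000, vy=2.880 → t=0.588, apex=0.423, x_land=68.001, impact vy=-2.880
  bounce: vy ← 0.5·2.880 = 1.440
Arc 5: start y=0.000, vy=1.440 → t=0.294, apex=0.106, x_land=70.502, impact vy=-1.440
  bounce: vy ← 0.5·1.440 = 0.720
Arc 6: start y=0.000, vy=0.720 → t=0.147, apex=0.026, x_land=71.753, impact vy=-0.720
  bounce: vy ← 0.5·0.720 = 0.360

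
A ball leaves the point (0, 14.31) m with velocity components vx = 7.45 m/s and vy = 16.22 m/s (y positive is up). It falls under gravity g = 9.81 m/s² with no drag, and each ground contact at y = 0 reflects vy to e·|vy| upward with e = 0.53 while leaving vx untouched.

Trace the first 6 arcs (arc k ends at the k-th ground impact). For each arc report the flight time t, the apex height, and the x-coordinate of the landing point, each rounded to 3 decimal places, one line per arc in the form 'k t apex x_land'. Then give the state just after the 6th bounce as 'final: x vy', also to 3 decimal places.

1 4.031 27.719 30.028
2 2.520 7.786 48.801
3 1.336 2.187 58.751
4 0.708 0.614 64.024
5 0.375 0.173 66.819
6 0.199 0.048 68.300
final: 68.300 0.517

Arc 1: start y=14.310, vy=16.220 → t=4.031, apex=27.719, x_land=30.028, impact vy=-23.321
  bounce: vy ← 0.53·23.321 = 12.360
Arc 2: start y=0.000, vy=12.360 → t=2.520, apex=7.786, x_land=48.801, impact vy=-12.360
  bounce: vy ← 0.53·12.360 = 6.551
Arc 3: start y=0.000, vy=6.551 → t=1.336, apex=2.187, x_land=58.751, impact vy=-6.551
  bounce: vy ← 0.53·6.551 = 3.472
Arc 4: start y=0.000, vy=3.472 → t=0.708, apex=0.614, x_land=64.024, impact vy=-3.472
  bounce: vy ← 0.53·3.472 = 1.840
Arc 5: start y=0.000, vy=1.840 → t=0.375, apex=0.173, x_land=66.819, impact vy=-1.840
  bounce: vy ← 0.53·1.840 = 0.975
Arc 6: start y=0.000, vy=0.975 → t=0.199, apex=0.048, x_land=68.300, impact vy=-0.975
  bounce: vy ← 0.53·0.975 = 0.517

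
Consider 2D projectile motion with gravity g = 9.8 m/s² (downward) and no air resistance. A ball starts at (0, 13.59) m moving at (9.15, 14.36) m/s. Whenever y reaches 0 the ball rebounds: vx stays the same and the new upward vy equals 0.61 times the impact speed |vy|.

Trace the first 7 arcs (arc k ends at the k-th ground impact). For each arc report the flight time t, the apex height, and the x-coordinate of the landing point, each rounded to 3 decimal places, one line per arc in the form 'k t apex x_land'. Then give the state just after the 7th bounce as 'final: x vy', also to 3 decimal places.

1 3.684 24.111 33.704
2 2.706 8.972 58.467
3 1.651 3.338 73.572
4 1.007 1.242 82.786
5 0.614 0.462 88.406
6 0.375 0.172 91.835
7 0.229 0.064 93.926
final: 93.926 0.683

Arc 1: start y=13.590, vy=14.360 → t=3.684, apex=24.111, x_land=33.704, impact vy=-21.739
  bounce: vy ← 0.61·21.739 = 13.261
Arc 2: start y=0.000, vy=13.261 → t=2.706, apex=8.972, x_land=58.467, impact vy=-13.261
  bounce: vy ← 0.61·13.261 = 8.089
Arc 3: start y=0.000, vy=8.089 → t=1.651, apex=3.338, x_land=73.572, impact vy=-8.089
  bounce: vy ← 0.61·8.089 = 4.934
Arc 4: start y=0.000, vy=4.934 → t=1.007, apex=1.242, x_land=82.786, impact vy=-4.934
  bounce: vy ← 0.61·4.934 = 3.010
Arc 5: start y=0.000, vy=3.010 → t=0.614, apex=0.462, x_land=88.406, impact vy=-3.010
  bounce: vy ← 0.61·3.010 = 1.836
Arc 6: start y=0.000, vy=1.836 → t=0.375, apex=0.172, x_land=91.835, impact vy=-1.836
  bounce: vy ← 0.61·1.836 = 1.120
Arc 7: start y=0.000, vy=1.120 → t=0.229, apex=0.064, x_land=93.926, impact vy=-1.120
  bounce: vy ← 0.61·1.120 = 0.683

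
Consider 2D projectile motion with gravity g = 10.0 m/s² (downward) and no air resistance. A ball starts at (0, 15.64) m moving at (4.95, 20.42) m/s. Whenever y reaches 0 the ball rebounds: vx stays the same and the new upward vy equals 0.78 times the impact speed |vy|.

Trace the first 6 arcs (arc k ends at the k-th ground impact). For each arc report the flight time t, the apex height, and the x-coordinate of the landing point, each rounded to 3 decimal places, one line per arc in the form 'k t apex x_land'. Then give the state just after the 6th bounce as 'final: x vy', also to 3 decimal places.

Arc 1: start y=15.640, vy=20.420 → t=4.743, apex=36.489, x_land=23.480, impact vy=-27.014
  bounce: vy ← 0.78·27.014 = 21.071
Arc 2: start y=0.000, vy=21.071 → t=4.214, apex=22.200, x_land=44.341, impact vy=-21.071
  bounce: vy ← 0.78·21.071 = 16.436
Arc 3: start y=0.000, vy=16.436 → t=3.287, apex=13.506, x_land=60.612, impact vy=-16.436
  bounce: vy ← 0.78·16.436 = 12.820
Arc 4: start y=0.000, vy=12.820 → t=2.564, apex=8.217, x_land=73.303, impact vy=-12.820
  bounce: vy ← 0.78·12.820 = 9.999
Arc 5: start y=0.000, vy=9.999 → t=2.000, apex=4.999, x_land=83.203, impact vy=-9.999
  bounce: vy ← 0.78·9.999 = 7.800
Arc 6: start y=0.000, vy=7.800 → t=1.560, apex=3.042, x_land=90.924, impact vy=-7.800
  bounce: vy ← 0.78·7.800 = 6.084

1 4.743 36.489 23.480
2 4.214 22.200 44.341
3 3.287 13.506 60.612
4 2.564 8.217 73.303
5 2.000 4.999 83.203
6 1.560 3.042 90.924
final: 90.924 6.084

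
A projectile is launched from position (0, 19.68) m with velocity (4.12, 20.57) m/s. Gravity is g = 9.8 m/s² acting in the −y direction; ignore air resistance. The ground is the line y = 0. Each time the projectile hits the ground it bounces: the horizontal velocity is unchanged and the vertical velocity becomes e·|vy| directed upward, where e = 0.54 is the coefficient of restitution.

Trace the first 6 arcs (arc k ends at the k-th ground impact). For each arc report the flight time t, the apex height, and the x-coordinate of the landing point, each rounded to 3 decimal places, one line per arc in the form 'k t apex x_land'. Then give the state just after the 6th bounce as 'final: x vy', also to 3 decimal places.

Arc 1: start y=19.680, vy=20.570 → t=5.001, apex=41.268, x_land=20.604, impact vy=-28.440
  bounce: vy ← 0.54·28.440 = 15.358
Arc 2: start y=0.000, vy=15.358 → t=3.134, apex=12.034, x_land=33.517, impact vy=-15.358
  bounce: vy ← 0.54·15.358 = 8.293
Arc 3: start y=0.000, vy=8.293 → t=1.692, apex=3.509, x_land=40.490, impact vy=-8.293
  bounce: vy ← 0.54·8.293 = 4.478
Arc 4: start y=0.000, vy=4.478 → t=0.914, apex=1.023, x_land=44.256, impact vy=-4.478
  bounce: vy ← 0.54·4.478 = 2.418
Arc 5: start y=0.000, vy=2.418 → t=0.494, apex=0.298, x_land=46.289, impact vy=-2.418
  bounce: vy ← 0.54·2.418 = 1.306
Arc 6: start y=0.000, vy=1.306 → t=0.267, apex=0.087, x_land=47.387, impact vy=-1.306
  bounce: vy ← 0.54·1.306 = 0.705

1 5.001 41.268 20.604
2 3.134 12.034 33.517
3 1.692 3.509 40.490
4 0.914 1.023 44.256
5 0.494 0.298 46.289
6 0.267 0.087 47.387
final: 47.387 0.705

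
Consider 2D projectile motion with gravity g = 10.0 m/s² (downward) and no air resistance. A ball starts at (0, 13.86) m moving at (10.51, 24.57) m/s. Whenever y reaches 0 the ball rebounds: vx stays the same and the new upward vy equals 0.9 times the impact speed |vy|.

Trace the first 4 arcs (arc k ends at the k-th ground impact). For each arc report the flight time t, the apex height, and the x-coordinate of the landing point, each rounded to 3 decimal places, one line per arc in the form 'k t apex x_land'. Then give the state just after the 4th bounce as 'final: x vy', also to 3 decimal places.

1 5.425 44.044 57.016
2 5.342 35.676 113.165
3 4.808 28.897 163.698
4 4.327 23.407 209.178
final: 209.178 19.473

Arc 1: start y=13.860, vy=24.570 → t=5.425, apex=44.044, x_land=57.016, impact vy=-29.680
  bounce: vy ← 0.9·29.680 = 26.712
Arc 2: start y=0.000, vy=26.712 → t=5.342, apex=35.676, x_land=113.165, impact vy=-26.712
  bounce: vy ← 0.9·26.712 = 24.041
Arc 3: start y=0.000, vy=24.041 → t=4.808, apex=28.897, x_land=163.698, impact vy=-24.041
  bounce: vy ← 0.9·24.041 = 21.637
Arc 4: start y=0.000, vy=21.637 → t=4.327, apex=23.407, x_land=209.178, impact vy=-21.637
  bounce: vy ← 0.9·21.637 = 19.473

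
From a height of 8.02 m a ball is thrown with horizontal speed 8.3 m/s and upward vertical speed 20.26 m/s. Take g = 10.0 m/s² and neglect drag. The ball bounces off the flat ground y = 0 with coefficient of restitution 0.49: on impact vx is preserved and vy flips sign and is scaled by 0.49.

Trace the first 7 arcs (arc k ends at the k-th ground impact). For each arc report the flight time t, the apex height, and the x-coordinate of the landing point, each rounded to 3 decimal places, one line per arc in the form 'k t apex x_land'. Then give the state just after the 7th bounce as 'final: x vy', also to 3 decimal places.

1 4.415 28.543 36.647
2 2.341 6.853 56.081
3 1.147 1.645 65.604
4 0.562 0.395 70.270
5 0.275 0.095 72.557
6 0.135 0.023 73.677
7 0.066 0.005 74.226
final: 74.226 0.162

Arc 1: start y=8.020, vy=20.260 → t=4.415, apex=28.543, x_land=36.647, impact vy=-23.893
  bounce: vy ← 0.49·23.893 = 11.707
Arc 2: start y=0.000, vy=11.707 → t=2.341, apex=6.853, x_land=56.081, impact vy=-11.707
  bounce: vy ← 0.49·11.707 = 5.737
Arc 3: start y=0.000, vy=5.737 → t=1.147, apex=1.645, x_land=65.604, impact vy=-5.737
  bounce: vy ← 0.49·5.737 = 2.811
Arc 4: start y=0.000, vy=2.811 → t=0.562, apex=0.395, x_land=70.270, impact vy=-2.811
  bounce: vy ← 0.49·2.811 = 1.377
Arc 5: start y=0.000, vy=1.377 → t=0.275, apex=0.095, x_land=72.557, impact vy=-1.377
  bounce: vy ← 0.49·1.377 = 0.675
Arc 6: start y=0.000, vy=0.675 → t=0.135, apex=0.023, x_land=73.677, impact vy=-0.675
  bounce: vy ← 0.49·0.675 = 0.331
Arc 7: start y=0.000, vy=0.331 → t=0.066, apex=0.005, x_land=74.226, impact vy=-0.331
  bounce: vy ← 0.49·0.331 = 0.162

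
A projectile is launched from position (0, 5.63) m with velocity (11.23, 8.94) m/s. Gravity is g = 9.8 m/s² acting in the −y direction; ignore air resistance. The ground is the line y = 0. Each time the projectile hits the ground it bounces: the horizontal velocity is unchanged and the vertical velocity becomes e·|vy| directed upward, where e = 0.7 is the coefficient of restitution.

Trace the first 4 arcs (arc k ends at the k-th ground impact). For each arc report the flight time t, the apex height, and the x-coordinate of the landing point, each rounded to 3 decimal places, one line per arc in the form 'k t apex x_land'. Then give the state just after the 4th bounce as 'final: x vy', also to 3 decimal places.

1 2.320 9.708 26.051
2 1.971 4.757 48.181
3 1.379 2.331 63.671
4 0.966 1.142 74.514
final: 74.514 3.312

Arc 1: start y=5.630, vy=8.940 → t=2.320, apex=9.708, x_land=26.051, impact vy=-13.794
  bounce: vy ← 0.7·13.794 = 9.656
Arc 2: start y=0.000, vy=9.656 → t=1.971, apex=4.757, x_land=48.181, impact vy=-9.656
  bounce: vy ← 0.7·9.656 = 6.759
Arc 3: start y=0.000, vy=6.759 → t=1.379, apex=2.331, x_land=63.671, impact vy=-6.759
  bounce: vy ← 0.7·6.759 = 4.731
Arc 4: start y=0.000, vy=4.731 → t=0.966, apex=1.142, x_land=74.514, impact vy=-4.731
  bounce: vy ← 0.7·4.731 = 3.312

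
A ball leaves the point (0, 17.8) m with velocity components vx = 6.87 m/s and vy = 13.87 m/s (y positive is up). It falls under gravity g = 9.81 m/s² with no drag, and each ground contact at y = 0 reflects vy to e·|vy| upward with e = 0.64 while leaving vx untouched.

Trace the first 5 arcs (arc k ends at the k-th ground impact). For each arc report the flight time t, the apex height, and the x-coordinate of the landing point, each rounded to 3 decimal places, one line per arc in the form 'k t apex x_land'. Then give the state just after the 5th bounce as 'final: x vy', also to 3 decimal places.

1 3.786 27.605 26.011
2 3.037 11.307 46.873
3 1.943 4.631 60.224
4 1.244 1.897 68.769
5 0.796 0.777 74.237
final: 74.237 2.499

Arc 1: start y=17.800, vy=13.870 → t=3.786, apex=27.605, x_land=26.011, impact vy=-23.273
  bounce: vy ← 0.64·23.273 = 14.894
Arc 2: start y=0.000, vy=14.894 → t=3.037, apex=11.307, x_land=46.873, impact vy=-14.894
  bounce: vy ← 0.64·14.894 = 9.532
Arc 3: start y=0.000, vy=9.532 → t=1.943, apex=4.631, x_land=60.224, impact vy=-9.532
  bounce: vy ← 0.64·9.532 = 6.101
Arc 4: start y=0.000, vy=6.101 → t=1.244, apex=1.897, x_land=68.769, impact vy=-6.101
  bounce: vy ← 0.64·6.101 = 3.904
Arc 5: start y=0.000, vy=3.904 → t=0.796, apex=0.777, x_land=74.237, impact vy=-3.904
  bounce: vy ← 0.64·3.904 = 2.499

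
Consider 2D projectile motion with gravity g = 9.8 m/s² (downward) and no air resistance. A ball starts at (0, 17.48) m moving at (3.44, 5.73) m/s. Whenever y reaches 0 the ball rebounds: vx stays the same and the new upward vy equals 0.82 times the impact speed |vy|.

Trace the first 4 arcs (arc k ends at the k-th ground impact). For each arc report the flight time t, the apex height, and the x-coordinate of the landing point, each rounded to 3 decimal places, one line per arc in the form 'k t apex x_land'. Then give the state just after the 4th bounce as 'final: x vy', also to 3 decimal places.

1 2.562 19.155 8.813
2 3.243 12.880 19.967
3 2.659 8.660 29.114
4 2.180 5.823 36.614
final: 36.614 8.760

Arc 1: start y=17.480, vy=5.730 → t=2.562, apex=19.155, x_land=8.813, impact vy=-19.376
  bounce: vy ← 0.82·19.376 = 15.889
Arc 2: start y=0.000, vy=15.889 → t=3.243, apex=12.880, x_land=19.967, impact vy=-15.889
  bounce: vy ← 0.82·15.889 = 13.029
Arc 3: start y=0.000, vy=13.029 → t=2.659, apex=8.660, x_land=29.114, impact vy=-13.029
  bounce: vy ← 0.82·13.029 = 10.683
Arc 4: start y=0.000, vy=10.683 → t=2.180, apex=5.823, x_land=36.614, impact vy=-10.683
  bounce: vy ← 0.82·10.683 = 8.760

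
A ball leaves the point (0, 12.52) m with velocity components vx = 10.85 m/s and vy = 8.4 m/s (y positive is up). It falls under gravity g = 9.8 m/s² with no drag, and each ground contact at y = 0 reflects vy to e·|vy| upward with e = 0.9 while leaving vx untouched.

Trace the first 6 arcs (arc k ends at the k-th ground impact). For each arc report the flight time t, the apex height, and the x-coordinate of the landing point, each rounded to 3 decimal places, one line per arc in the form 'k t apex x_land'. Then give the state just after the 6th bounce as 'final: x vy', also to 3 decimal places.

Arc 1: start y=12.520, vy=8.400 → t=2.671, apex=16.120, x_land=28.980, impact vy=-17.775
  bounce: vy ← 0.9·17.775 = 15.998
Arc 2: start y=0.000, vy=15.998 → t=3.265, apex=13.057, x_land=64.403, impact vy=-15.998
  bounce: vy ← 0.9·15.998 = 14.398
Arc 3: start y=0.000, vy=14.398 → t=2.938, apex=10.576, x_land=96.283, impact vy=-14.398
  bounce: vy ← 0.9·14.398 = 12.958
Arc 4: start y=0.000, vy=12.958 → t=2.644, apex=8.567, x_land=124.976, impact vy=-12.958
  bounce: vy ← 0.9·12.958 = 11.662
Arc 5: start y=0.000, vy=11.662 → t=2.380, apex=6.939, x_land=150.800, impact vy=-11.662
  bounce: vy ← 0.9·11.662 = 10.496
Arc 6: start y=0.000, vy=10.496 → t=2.142, apex=5.621, x_land=174.041, impact vy=-10.496
  bounce: vy ← 0.9·10.496 = 9.446

1 2.671 16.120 28.980
2 3.265 13.057 64.403
3 2.938 10.576 96.283
4 2.644 8.567 124.976
5 2.380 6.939 150.800
6 2.142 5.621 174.041
final: 174.041 9.446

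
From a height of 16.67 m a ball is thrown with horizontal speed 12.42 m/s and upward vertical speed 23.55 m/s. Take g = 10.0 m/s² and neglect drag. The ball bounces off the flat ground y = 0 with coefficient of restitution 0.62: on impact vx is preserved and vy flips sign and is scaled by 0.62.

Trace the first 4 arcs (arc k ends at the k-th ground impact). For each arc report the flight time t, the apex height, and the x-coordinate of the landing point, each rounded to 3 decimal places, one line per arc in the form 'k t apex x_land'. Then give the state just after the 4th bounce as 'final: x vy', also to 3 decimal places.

Arc 1: start y=16.670, vy=23.550 → t=5.335, apex=44.400, x_land=66.260, impact vy=-29.799
  bounce: vy ← 0.62·29.799 = 18.476
Arc 2: start y=0.000, vy=18.476 → t=3.695, apex=17.067, x_land=112.153, impact vy=-18.476
  bounce: vy ← 0.62·18.476 = 11.455
Arc 3: start y=0.000, vy=11.455 → t=2.291, apex=6.561, x_land=140.607, impact vy=-11.455
  bounce: vy ← 0.62·11.455 = 7.102
Arc 4: start y=0.000, vy=7.102 → t=1.420, apex=2.522, x_land=158.249, impact vy=-7.102
  bounce: vy ← 0.62·7.102 = 4.403

1 5.335 44.400 66.260
2 3.695 17.067 112.153
3 2.291 6.561 140.607
4 1.420 2.522 158.249
final: 158.249 4.403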